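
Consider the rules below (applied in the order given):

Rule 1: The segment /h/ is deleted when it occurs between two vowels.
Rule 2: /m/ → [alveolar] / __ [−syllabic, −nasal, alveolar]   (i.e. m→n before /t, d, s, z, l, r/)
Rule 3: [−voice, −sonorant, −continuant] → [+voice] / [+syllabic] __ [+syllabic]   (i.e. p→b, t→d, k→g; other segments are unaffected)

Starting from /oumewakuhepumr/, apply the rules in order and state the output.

Rule 1 (intervocalic h-deletion): /h/ occurs between vowels /u/ and /e/, so it deletes. /oumewakuhepumr/ → oumewakuepumr.
Rule 2 (nasal place assimilation): /m/ precedes the alveolar consonant /r/, so it assimilates in place to [n]. /oumewakuepumr/ → oumewakuepunr.
Rule 3 (intervocalic voicing): /k/ is a voiceless stop between vowels /a/ and /u/, so it voices to [g]. /p/ is a voiceless stop between vowels /e/ and /u/, so it voices to [b]. /oumewakuepunr/ → oumewaguebunr.

oumewaguebunr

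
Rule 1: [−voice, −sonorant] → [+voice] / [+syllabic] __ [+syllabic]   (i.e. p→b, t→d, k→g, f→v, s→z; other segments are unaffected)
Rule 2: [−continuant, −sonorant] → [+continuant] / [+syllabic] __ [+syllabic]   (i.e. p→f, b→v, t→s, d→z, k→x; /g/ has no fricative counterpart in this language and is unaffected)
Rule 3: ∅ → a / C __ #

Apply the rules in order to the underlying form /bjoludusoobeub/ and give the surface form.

Rule 1 (intervocalic voicing): /s/ is a voiceless obstruent between vowels /u/ and /o/, so it voices to [z]. /bjoludusoobeub/ → bjoluduzoobeub.
Rule 2 (intervocalic spirantization): /d/ is a stop between vowels /u/ and /u/, so it spirantizes to the fricative [z]. /b/ is a stop between vowels /o/ and /e/, so it spirantizes to the fricative [v]. /bjoluduzoobeub/ → bjoluzuzooveub.
Rule 3 (final a-epenthesis): the form ends in the consonant /b/, so [a] is inserted word-finally. /bjoluzuzooveub/ → bjoluzuzooveuba.

bjoluzuzooveuba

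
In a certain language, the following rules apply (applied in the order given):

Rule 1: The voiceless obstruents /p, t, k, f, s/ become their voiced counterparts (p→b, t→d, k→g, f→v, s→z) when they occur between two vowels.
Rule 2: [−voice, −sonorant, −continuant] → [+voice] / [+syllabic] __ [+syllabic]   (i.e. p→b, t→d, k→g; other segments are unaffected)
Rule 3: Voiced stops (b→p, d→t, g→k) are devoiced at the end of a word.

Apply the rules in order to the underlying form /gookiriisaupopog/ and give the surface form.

Rule 1 (intervocalic voicing): /k/ is a voiceless obstruent between vowels /o/ and /i/, so it voices to [g]. /s/ is a voiceless obstruent between vowels /i/ and /a/, so it voices to [z]. /p/ is a voiceless obstruent between vowels /u/ and /o/, so it voices to [b]. /p/ is a voiceless obstruent between vowels /o/ and /o/, so it voices to [b]. /gookiriisaupopog/ → googiriizaubobog.
Rule 2 (intervocalic voicing): no segment meets the environment; /googiriizaubobog/ is unchanged.
Rule 3 (final devoicing): /g/ is a voiced stop in word-final position, so it devoices to [k]. /googiriizaubobog/ → googiriizaubobok.

googiriizaubobok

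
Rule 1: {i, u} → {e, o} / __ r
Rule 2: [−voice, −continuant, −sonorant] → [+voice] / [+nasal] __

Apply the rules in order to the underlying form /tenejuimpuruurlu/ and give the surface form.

Rule 1 (pre-rhotic lowering): /u/ is a high vowel immediately before /r/, so it lowers to [o]. /u/ is a high vowel immediately before /r/, so it lowers to [o]. /tenejuimpuruurlu/ → tenejuimporuorlu.
Rule 2 (post-nasal voicing): /p/ is a voiceless stop immediately after the nasal /m/, so it voices to [b]. /tenejuimporuorlu/ → tenejuimboruorlu.

tenejuimboruorlu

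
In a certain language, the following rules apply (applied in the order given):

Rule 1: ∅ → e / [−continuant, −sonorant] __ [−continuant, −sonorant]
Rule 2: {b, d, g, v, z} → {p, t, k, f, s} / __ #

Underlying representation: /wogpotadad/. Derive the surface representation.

Rule 1 (stop-cluster e-epenthesis): /g/ and /p/ form a stop–stop cluster, so [e] is inserted between them. /wogpotadad/ → wogepotadad.
Rule 2 (final devoicing): /d/ is a voiced obstruent in word-final position, so it devoices to [t]. /wogepotadad/ → wogepotadat.

wogepotadat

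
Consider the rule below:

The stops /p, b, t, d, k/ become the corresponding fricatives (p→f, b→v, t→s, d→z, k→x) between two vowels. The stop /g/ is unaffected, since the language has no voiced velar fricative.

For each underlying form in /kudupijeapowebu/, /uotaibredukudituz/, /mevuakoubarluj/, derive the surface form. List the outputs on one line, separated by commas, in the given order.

/kudupijeapowebu/: /d/ is a stop between vowels /u/ and /u/, so it spirantizes to the fricative [z]. /p/ is a stop between vowels /u/ and /i/, so it spirantizes to the fricative [f]. /p/ is a stop between vowels /a/ and /o/, so it spirantizes to the fricative [f]. /b/ is a stop between vowels /e/ and /u/, so it spirantizes to the fricative [v]. → [kuzufijeafowevu].
/uotaibredukudituz/: /t/ is a stop between vowels /o/ and /a/, so it spirantizes to the fricative [s]. /d/ is a stop between vowels /e/ and /u/, so it spirantizes to the fricative [z]. /k/ is a stop between vowels /u/ and /u/, so it spirantizes to the fricative [x]. /d/ is a stop between vowels /u/ and /i/, so it spirantizes to the fricative [z]. /t/ is a stop between vowels /i/ and /u/, so it spirantizes to the fricative [s]. → [uosaibrezuxuzisuz].
/mevuakoubarluj/: /k/ is a stop between vowels /a/ and /o/, so it spirantizes to the fricative [x]. /b/ is a stop between vowels /u/ and /a/, so it spirantizes to the fricative [v]. → [mevuaxouvarluj].

kuzufijeafowevu, uosaibrezuxuzisuz, mevuaxouvarluj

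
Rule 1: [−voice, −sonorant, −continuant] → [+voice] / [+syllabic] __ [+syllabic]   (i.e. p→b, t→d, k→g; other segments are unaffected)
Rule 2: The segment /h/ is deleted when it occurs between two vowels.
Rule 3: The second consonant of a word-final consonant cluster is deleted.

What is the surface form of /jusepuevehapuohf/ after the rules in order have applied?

jusebueveabuoh

Rule 1 (intervocalic voicing): /p/ is a voiceless stop between vowels /e/ and /u/, so it voices to [b]. /p/ is a voiceless stop between vowels /a/ and /u/, so it voices to [b]. /jusepuevehapuohf/ → jusebuevehabuohf.
Rule 2 (intervocalic h-deletion): /h/ occurs between vowels /e/ and /a/, so it deletes. /jusebuevehabuohf/ → jusebueveabuohf.
Rule 3 (final cluster simplification): /f/ is the second consonant of a word-final cluster /hf/, so it deletes. /jusebueveabuohf/ → jusebueveabuoh.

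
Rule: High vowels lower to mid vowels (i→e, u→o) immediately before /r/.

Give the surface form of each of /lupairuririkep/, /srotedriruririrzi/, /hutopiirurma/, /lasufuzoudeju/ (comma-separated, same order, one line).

lupaerorerikep, srotedrerorererzi, hutopierorma, lasufuzoudeju

/lupairuririkep/: /i/ is a high vowel immediately before /r/, so it lowers to [e]. /u/ is a high vowel immediately before /r/, so it lowers to [o]. /i/ is a high vowel immediately before /r/, so it lowers to [e]. → [lupaerorerikep].
/srotedriruririrzi/: /i/ is a high vowel immediately before /r/, so it lowers to [e]. /u/ is a high vowel immediately before /r/, so it lowers to [o]. /i/ is a high vowel immediately before /r/, so it lowers to [e]. /i/ is a high vowel immediately before /r/, so it lowers to [e]. → [srotedrerorererzi].
/hutopiirurma/: /i/ is a high vowel immediately before /r/, so it lowers to [e]. /u/ is a high vowel immediately before /r/, so it lowers to [o]. → [hutopierorma].
/lasufuzoudeju/: the rule's environment is not met; surfaces unchanged as [lasufuzoudeju].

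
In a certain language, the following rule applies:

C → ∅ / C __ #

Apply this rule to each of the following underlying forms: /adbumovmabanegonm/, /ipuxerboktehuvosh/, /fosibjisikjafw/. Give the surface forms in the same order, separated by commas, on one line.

adbumovmabanegon, ipuxerboktehuvos, fosibjisikjaf

/adbumovmabanegonm/: /m/ is the second consonant of a word-final cluster /nm/, so it deletes. → [adbumovmabanegon].
/ipuxerboktehuvosh/: /h/ is the second consonant of a word-final cluster /sh/, so it deletes. → [ipuxerboktehuvos].
/fosibjisikjafw/: /w/ is the second consonant of a word-final cluster /fw/, so it deletes. → [fosibjisikjaf].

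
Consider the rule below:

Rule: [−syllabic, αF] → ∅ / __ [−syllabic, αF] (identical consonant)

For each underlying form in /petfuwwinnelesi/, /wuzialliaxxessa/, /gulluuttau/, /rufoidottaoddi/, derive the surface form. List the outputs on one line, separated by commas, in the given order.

/petfuwwinnelesi/: /ww/ is a geminate; the first /w/ deletes. /nn/ is a geminate; the first /n/ deletes. → [petfuwinelesi].
/wuzialliaxxessa/: /ll/ is a geminate; the first /l/ deletes. /xx/ is a geminate; the first /x/ deletes. /ss/ is a geminate; the first /s/ deletes. → [wuzialiaxesa].
/gulluuttau/: /ll/ is a geminate; the first /l/ deletes. /tt/ is a geminate; the first /t/ deletes. → [guluutau].
/rufoidottaoddi/: /tt/ is a geminate; the first /t/ deletes. /dd/ is a geminate; the first /d/ deletes. → [rufoidotaodi].

petfuwinelesi, wuzialiaxesa, guluutau, rufoidotaodi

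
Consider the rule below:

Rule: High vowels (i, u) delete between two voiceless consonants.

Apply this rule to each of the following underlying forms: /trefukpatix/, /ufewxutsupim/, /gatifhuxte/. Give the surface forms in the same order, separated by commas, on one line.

trefkpatx, ufewxtspim, gatfhxte

/trefukpatix/: /u/ is a high vowel flanked by voiceless consonants /f/ and /k/, so it deletes. /i/ is a high vowel flanked by voiceless consonants /t/ and /x/, so it deletes. → [trefkpatx].
/ufewxutsupim/: /u/ is a high vowel flanked by voiceless consonants /x/ and /t/, so it deletes. /u/ is a high vowel flanked by voiceless consonants /s/ and /p/, so it deletes. → [ufewxtspim].
/gatifhuxte/: /i/ is a high vowel flanked by voiceless consonants /t/ and /f/, so it deletes. /u/ is a high vowel flanked by voiceless consonants /h/ and /x/, so it deletes. → [gatfhxte].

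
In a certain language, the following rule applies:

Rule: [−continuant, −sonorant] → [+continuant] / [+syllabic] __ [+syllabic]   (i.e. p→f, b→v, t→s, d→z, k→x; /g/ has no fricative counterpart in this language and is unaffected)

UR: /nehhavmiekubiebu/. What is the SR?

nehhavmiexuvievu

/k/ is a stop between vowels /e/ and /u/, so it spirantizes to the fricative [x].
/b/ is a stop between vowels /u/ and /i/, so it spirantizes to the fricative [v].
/b/ is a stop between vowels /e/ and /u/, so it spirantizes to the fricative [v].
Surface form: [nehhavmiexuvievu].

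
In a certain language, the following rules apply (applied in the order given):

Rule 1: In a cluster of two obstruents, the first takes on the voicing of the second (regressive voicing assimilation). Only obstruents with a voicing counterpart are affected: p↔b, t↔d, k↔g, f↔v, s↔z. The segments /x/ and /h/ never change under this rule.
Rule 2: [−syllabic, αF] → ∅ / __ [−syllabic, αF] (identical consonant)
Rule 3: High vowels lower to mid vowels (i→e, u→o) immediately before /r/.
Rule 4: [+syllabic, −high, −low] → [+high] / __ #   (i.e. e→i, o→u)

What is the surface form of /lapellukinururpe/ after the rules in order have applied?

Rule 1 (regressive voicing assimilation): no segment meets the environment; /lapellukinururpe/ is unchanged.
Rule 2 (degemination): /ll/ is a geminate; the first /l/ deletes. /lapellukinururpe/ → lapelukinururpe.
Rule 3 (pre-rhotic lowering): /u/ is a high vowel immediately before /r/, so it lowers to [o]. /u/ is a high vowel immediately before /r/, so it lowers to [o]. /lapelukinururpe/ → lapelukinororpe.
Rule 4 (final vowel raising): /e/ is a mid vowel in word-final position, so it raises to [i]. /lapelukinororpe/ → lapelukinororpi.

lapelukinororpi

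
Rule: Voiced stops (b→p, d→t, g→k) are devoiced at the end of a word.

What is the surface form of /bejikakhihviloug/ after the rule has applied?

bejikakhihvilouk

/g/ is a voiced stop in word-final position, so it devoices to [k].
The other instance of /b/ does not occur in the required environment and remains unchanged.
Surface form: [bejikakhihvilouk].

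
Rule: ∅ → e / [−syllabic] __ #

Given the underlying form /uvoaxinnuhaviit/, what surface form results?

the form ends in the consonant /t/, so [e] is inserted word-finally.
Surface form: [uvoaxinnuhaviite].

uvoaxinnuhaviite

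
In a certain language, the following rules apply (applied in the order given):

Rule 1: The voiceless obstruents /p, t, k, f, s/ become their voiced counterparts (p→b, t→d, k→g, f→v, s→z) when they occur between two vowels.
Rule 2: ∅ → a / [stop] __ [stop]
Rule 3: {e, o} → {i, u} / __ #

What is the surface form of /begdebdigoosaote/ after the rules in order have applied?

Rule 1 (intervocalic voicing): /s/ is a voiceless obstruent between vowels /o/ and /a/, so it voices to [z]. /t/ is a voiceless obstruent between vowels /o/ and /e/, so it voices to [d]. /begdebdigoosaote/ → begdebdigoozaode.
Rule 2 (stop-cluster a-epenthesis): /g/ and /d/ form a stop–stop cluster, so [a] is inserted between them. /b/ and /d/ form a stop–stop cluster, so [a] is inserted between them. /begdebdigoozaode/ → begadebadigoozaode.
Rule 3 (final vowel raising): /e/ is a mid vowel in word-final position, so it raises to [i]. /begadebadigoozaode/ → begadebadigoozaodi.

begadebadigoozaodi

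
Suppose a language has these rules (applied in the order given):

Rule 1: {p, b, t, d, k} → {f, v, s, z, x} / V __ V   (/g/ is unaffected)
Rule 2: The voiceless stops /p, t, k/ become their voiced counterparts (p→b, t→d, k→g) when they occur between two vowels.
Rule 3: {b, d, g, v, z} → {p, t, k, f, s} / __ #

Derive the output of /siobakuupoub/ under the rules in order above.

Rule 1 (intervocalic spirantization): /b/ is a stop between vowels /o/ and /a/, so it spirantizes to the fricative [v]. /k/ is a stop between vowels /a/ and /u/, so it spirantizes to the fricative [x]. /p/ is a stop between vowels /u/ and /o/, so it spirantizes to the fricative [f]. /siobakuupoub/ → siovaxuufoub.
Rule 2 (intervocalic voicing): no segment meets the environment; /siovaxuufoub/ is unchanged.
Rule 3 (final devoicing): /b/ is a voiced obstruent in word-final position, so it devoices to [p]. /siovaxuufoub/ → siovaxuufoup.

siovaxuufoup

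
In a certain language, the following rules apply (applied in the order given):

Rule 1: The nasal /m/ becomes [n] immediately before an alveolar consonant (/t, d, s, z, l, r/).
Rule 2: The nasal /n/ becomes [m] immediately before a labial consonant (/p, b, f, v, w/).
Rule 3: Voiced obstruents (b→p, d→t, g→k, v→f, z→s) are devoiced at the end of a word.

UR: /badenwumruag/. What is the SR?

bademwunruak

Rule 1 (nasal place assimilation): /m/ precedes the alveolar consonant /r/, so it assimilates in place to [n]. /badenwumruag/ → badenwunruag.
Rule 2 (nasal place assimilation): /n/ precedes the labial consonant /w/, so it assimilates in place to [m]. /badenwunruag/ → bademwunruag.
Rule 3 (final devoicing): /g/ is a voiced obstruent in word-final position, so it devoices to [k]. /bademwunruag/ → bademwunruak.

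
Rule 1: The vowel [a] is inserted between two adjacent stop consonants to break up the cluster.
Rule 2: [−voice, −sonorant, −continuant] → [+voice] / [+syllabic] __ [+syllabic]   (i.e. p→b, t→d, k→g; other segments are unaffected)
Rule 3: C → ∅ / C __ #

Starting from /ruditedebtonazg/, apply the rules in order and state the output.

Rule 1 (stop-cluster a-epenthesis): /b/ and /t/ form a stop–stop cluster, so [a] is inserted between them. /ruditedebtonazg/ → ruditedebatonazg.
Rule 2 (intervocalic voicing): /t/ is a voiceless stop between vowels /i/ and /e/, so it voices to [d]. /t/ is a voiceless stop between vowels /a/ and /o/, so it voices to [d]. /ruditedebatonazg/ → rudidedebadonazg.
Rule 3 (final cluster simplification): /g/ is the second consonant of a word-final cluster /zg/, so it deletes. /rudidedebadonazg/ → rudidedebadonaz.

rudidedebadonaz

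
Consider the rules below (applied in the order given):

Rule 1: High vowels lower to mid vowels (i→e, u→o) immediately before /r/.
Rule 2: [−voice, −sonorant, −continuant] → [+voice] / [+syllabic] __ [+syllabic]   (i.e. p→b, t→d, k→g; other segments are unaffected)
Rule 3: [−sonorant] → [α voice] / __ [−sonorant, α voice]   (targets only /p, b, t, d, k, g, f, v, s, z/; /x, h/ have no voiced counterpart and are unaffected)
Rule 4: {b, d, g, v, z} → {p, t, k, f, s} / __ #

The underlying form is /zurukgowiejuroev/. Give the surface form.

Rule 1 (pre-rhotic lowering): /u/ is a high vowel immediately before /r/, so it lowers to [o]. /u/ is a high vowel immediately before /r/, so it lowers to [o]. /zurukgowiejuroev/ → zorukgowiejoroev.
Rule 2 (intervocalic voicing): no segment meets the environment; /zorukgowiejoroev/ is unchanged.
Rule 3 (regressive voicing assimilation): /k/ precedes the voiced obstruent /g/, so it voices to [g] by assimilation. /zorukgowiejoroev/ → zoruggowiejoroev.
Rule 4 (final devoicing): /v/ is a voiced obstruent in word-final position, so it devoices to [f]. /zoruggowiejoroev/ → zoruggowiejoroef.

zoruggowiejoroef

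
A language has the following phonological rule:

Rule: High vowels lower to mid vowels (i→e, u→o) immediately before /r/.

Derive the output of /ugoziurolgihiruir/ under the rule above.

ugoziorolgiheruer

/u/ is a high vowel immediately before /r/, so it lowers to [o].
/i/ is a high vowel immediately before /r/, so it lowers to [e].
/i/ is a high vowel immediately before /r/, so it lowers to [e].
Surface form: [ugoziorolgiheruer].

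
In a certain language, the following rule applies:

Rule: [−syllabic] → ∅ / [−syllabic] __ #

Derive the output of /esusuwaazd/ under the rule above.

esusuwaaz

/d/ is the second consonant of a word-final cluster /zd/, so it deletes.
The other instances of /s/, /w/, /z/ do not occur in the required environment and remain unchanged.
Surface form: [esusuwaaz].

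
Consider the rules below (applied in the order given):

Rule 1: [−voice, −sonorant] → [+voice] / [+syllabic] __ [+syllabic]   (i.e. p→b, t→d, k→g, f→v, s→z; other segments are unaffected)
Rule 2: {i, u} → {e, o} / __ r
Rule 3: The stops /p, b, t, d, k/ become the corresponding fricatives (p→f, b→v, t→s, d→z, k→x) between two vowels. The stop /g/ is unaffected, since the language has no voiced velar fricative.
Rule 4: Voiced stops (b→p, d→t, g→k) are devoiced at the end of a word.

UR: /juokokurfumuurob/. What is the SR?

Rule 1 (intervocalic voicing): /k/ is a voiceless obstruent between vowels /o/ and /o/, so it voices to [g]. /k/ is a voiceless obstruent between vowels /o/ and /u/, so it voices to [g]. /juokokurfumuurob/ → juogogurfumuurob.
Rule 2 (pre-rhotic lowering): /u/ is a high vowel immediately before /r/, so it lowers to [o]. /u/ is a high vowel immediately before /r/, so it lowers to [o]. /juogogurfumuurob/ → juogogorfumuorob.
Rule 3 (intervocalic spirantization): no segment meets the environment; /juogogorfumuorob/ is unchanged.
Rule 4 (final devoicing): /b/ is a voiced stop in word-final position, so it devoices to [p]. /juogogorfumuorob/ → juogogorfumuorop.

juogogorfumuorop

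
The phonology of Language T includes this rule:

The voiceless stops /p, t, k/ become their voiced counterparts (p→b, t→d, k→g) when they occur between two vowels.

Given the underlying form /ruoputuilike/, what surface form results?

ruobuduilige

/p/ is a voiceless stop between vowels /o/ and /u/, so it voices to [b].
/t/ is a voiceless stop between vowels /u/ and /u/, so it voices to [d].
/k/ is a voiceless stop between vowels /i/ and /e/, so it voices to [g].
Surface form: [ruobuduilige].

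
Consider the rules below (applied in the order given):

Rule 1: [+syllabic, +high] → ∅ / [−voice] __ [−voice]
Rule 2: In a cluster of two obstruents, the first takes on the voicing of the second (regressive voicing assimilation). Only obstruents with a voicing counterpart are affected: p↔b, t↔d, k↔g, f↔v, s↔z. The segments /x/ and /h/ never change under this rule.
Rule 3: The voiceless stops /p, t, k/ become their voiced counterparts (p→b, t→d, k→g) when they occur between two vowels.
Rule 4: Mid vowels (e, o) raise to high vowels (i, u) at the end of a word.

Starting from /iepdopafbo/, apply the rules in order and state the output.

iebdobavbu

Rule 1 (high vowel syncope): no segment meets the environment; /iepdopafbo/ is unchanged.
Rule 2 (regressive voicing assimilation): /p/ precedes the voiced obstruent /d/, so it voices to [b] by assimilation. /f/ precedes the voiced obstruent /b/, so it voices to [v] by assimilation. /iepdopafbo/ → iebdopavbo.
Rule 3 (intervocalic voicing): /p/ is a voiceless stop between vowels /o/ and /a/, so it voices to [b]. /iebdopavbo/ → iebdobavbo.
Rule 4 (final vowel raising): /o/ is a mid vowel in word-final position, so it raises to [u]. /iebdobavbo/ → iebdobavbu.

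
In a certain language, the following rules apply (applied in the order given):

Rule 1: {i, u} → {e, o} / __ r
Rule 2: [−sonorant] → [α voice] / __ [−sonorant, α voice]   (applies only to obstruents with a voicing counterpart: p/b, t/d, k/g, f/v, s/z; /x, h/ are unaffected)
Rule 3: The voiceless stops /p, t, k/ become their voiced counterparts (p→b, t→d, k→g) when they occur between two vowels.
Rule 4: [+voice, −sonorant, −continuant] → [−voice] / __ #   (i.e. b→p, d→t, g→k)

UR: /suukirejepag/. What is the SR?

Rule 1 (pre-rhotic lowering): /i/ is a high vowel immediately before /r/, so it lowers to [e]. /suukirejepag/ → suukerejepag.
Rule 2 (regressive voicing assimilation): no segment meets the environment; /suukerejepag/ is unchanged.
Rule 3 (intervocalic voicing): /k/ is a voiceless stop between vowels /u/ and /e/, so it voices to [g]. /p/ is a voiceless stop between vowels /e/ and /a/, so it voices to [b]. /suukerejepag/ → suugerejebag.
Rule 4 (final devoicing): /g/ is a voiced stop in word-final position, so it devoices to [k]. /suugerejebag/ → suugerejebak.

suugerejebak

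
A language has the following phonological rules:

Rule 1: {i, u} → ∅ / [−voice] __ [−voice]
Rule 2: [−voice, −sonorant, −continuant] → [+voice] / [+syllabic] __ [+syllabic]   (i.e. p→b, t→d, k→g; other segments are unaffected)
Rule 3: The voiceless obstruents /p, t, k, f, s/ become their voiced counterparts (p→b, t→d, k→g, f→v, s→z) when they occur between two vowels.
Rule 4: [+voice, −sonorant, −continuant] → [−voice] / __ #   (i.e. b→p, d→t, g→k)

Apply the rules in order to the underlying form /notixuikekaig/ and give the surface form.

notxuigegaik

Rule 1 (high vowel syncope): /i/ is a high vowel flanked by voiceless consonants /t/ and /x/, so it deletes. /notixuikekaig/ → notxuikekaig.
Rule 2 (intervocalic voicing): /k/ is a voiceless stop between vowels /i/ and /e/, so it voices to [g]. /k/ is a voiceless stop between vowels /e/ and /a/, so it voices to [g]. /notxuikekaig/ → notxuigegaig.
Rule 3 (intervocalic voicing): no segment meets the environment; /notxuigegaig/ is unchanged.
Rule 4 (final devoicing): /g/ is a voiced stop in word-final position, so it devoices to [k]. /notxuigegaig/ → notxuigegaik.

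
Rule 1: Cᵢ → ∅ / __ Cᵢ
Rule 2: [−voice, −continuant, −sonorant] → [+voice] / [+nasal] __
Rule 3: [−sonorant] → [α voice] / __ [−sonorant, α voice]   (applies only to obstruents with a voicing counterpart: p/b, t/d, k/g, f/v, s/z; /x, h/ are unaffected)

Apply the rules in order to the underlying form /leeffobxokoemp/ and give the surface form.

Rule 1 (degemination): /ff/ is a geminate; the first /f/ deletes. /leeffobxokoemp/ → leefobxokoemp.
Rule 2 (post-nasal voicing): /p/ is a voiceless stop immediately after the nasal /m/, so it voices to [b]. /leefobxokoemp/ → leefobxokoemb.
Rule 3 (regressive voicing assimilation): /b/ precedes the voiceless obstruent /x/, so it devoices to [p] by assimilation. /leefobxokoemb/ → leefopxokoemb.

leefopxokoemb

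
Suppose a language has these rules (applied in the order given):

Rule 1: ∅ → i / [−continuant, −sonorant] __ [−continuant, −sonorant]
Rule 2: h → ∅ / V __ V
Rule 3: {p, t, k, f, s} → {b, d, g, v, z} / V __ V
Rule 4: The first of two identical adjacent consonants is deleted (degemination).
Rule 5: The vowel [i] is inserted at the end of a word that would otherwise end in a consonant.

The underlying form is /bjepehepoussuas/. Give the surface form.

Rule 1 (stop-cluster i-epenthesis): no segment meets the environment; /bjepehepoussuas/ is unchanged.
Rule 2 (intervocalic h-deletion): /h/ occurs between vowels /e/ and /e/, so it deletes. /bjepehepoussuas/ → bjepeepoussuas.
Rule 3 (intervocalic voicing): /p/ is a voiceless obstruent between vowels /e/ and /e/, so it voices to [b]. /p/ is a voiceless obstruent between vowels /e/ and /o/, so it voices to [b]. /bjepeepoussuas/ → bjebeeboussuas.
Rule 4 (degemination): /ss/ is a geminate; the first /s/ deletes. /bjebeeboussuas/ → bjebeebousuas.
Rule 5 (final i-epenthesis): the form ends in the consonant /s/, so [i] is inserted word-finally. /bjebeebousuas/ → bjebeebousuasi.

bjebeebousuasi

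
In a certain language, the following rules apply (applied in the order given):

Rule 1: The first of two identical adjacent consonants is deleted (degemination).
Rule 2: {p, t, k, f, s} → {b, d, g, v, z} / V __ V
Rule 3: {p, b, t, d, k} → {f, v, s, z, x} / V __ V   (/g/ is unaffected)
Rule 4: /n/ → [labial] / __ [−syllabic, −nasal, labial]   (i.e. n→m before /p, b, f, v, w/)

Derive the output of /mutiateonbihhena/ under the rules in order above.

muziazeombihena

Rule 1 (degemination): /hh/ is a geminate; the first /h/ deletes. /mutiateonbihhena/ → mutiateonbihena.
Rule 2 (intervocalic voicing): /t/ is a voiceless obstruent between vowels /u/ and /i/, so it voices to [d]. /t/ is a voiceless obstruent between vowels /a/ and /e/, so it voices to [d]. /mutiateonbihena/ → mudiadeonbihena.
Rule 3 (intervocalic spirantization): /d/ is a stop between vowels /u/ and /i/, so it spirantizes to the fricative [z]. /d/ is a stop between vowels /a/ and /e/, so it spirantizes to the fricative [z]. /mudiadeonbihena/ → muziazeonbihena.
Rule 4 (nasal place assimilation): /n/ precedes the labial consonant /b/, so it assimilates in place to [m]. /muziazeonbihena/ → muziazeombihena.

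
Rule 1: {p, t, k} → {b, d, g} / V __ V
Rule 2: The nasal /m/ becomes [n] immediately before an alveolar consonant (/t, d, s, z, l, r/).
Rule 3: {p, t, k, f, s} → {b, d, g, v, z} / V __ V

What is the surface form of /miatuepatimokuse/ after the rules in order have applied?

Rule 1 (intervocalic voicing): /t/ is a voiceless stop between vowels /a/ and /u/, so it voices to [d]. /p/ is a voiceless stop between vowels /e/ and /a/, so it voices to [b]. /t/ is a voiceless stop between vowels /a/ and /i/, so it voices to [d]. /k/ is a voiceless stop between vowels /o/ and /u/, so it voices to [g]. /miatuepatimokuse/ → miaduebadimoguse.
Rule 2 (nasal place assimilation): no segment meets the environment; /miaduebadimoguse/ is unchanged.
Rule 3 (intervocalic voicing): /s/ is a voiceless obstruent between vowels /u/ and /e/, so it voices to [z]. /miaduebadimoguse/ → miaduebadimoguze.

miaduebadimoguze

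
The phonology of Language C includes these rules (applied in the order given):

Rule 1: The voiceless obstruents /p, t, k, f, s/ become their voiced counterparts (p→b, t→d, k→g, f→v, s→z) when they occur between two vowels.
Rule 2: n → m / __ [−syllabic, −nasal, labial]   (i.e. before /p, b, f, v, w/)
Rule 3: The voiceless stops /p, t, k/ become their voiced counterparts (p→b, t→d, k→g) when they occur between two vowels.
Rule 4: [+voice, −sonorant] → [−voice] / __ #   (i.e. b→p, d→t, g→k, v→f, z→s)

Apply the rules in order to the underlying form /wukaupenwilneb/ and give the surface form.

Rule 1 (intervocalic voicing): /k/ is a voiceless obstruent between vowels /u/ and /a/, so it voices to [g]. /p/ is a voiceless obstruent between vowels /u/ and /e/, so it voices to [b]. /wukaupenwilneb/ → wugaubenwilneb.
Rule 2 (nasal place assimilation): /n/ precedes the labial consonant /w/, so it assimilates in place to [m]. /wugaubenwilneb/ → wugaubemwilneb.
Rule 3 (intervocalic voicing): no segment meets the environment; /wugaubemwilneb/ is unchanged.
Rule 4 (final devoicing): /b/ is a voiced obstruent in word-final position, so it devoices to [p]. /wugaubemwilneb/ → wugaubemwilnep.

wugaubemwilnep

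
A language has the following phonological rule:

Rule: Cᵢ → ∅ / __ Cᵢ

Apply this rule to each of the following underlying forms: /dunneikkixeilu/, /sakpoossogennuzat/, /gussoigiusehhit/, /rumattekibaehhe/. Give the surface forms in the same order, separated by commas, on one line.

duneikixeilu, sakpoosogenuzat, gusoigiusehit, rumatekibaehe

/dunneikkixeilu/: /nn/ is a geminate; the first /n/ deletes. /kk/ is a geminate; the first /k/ deletes. → [duneikixeilu].
/sakpoossogennuzat/: /ss/ is a geminate; the first /s/ deletes. /nn/ is a geminate; the first /n/ deletes. → [sakpoosogenuzat].
/gussoigiusehhit/: /ss/ is a geminate; the first /s/ deletes. /hh/ is a geminate; the first /h/ deletes. → [gusoigiusehit].
/rumattekibaehhe/: /tt/ is a geminate; the first /t/ deletes. /hh/ is a geminate; the first /h/ deletes. → [rumatekibaehe].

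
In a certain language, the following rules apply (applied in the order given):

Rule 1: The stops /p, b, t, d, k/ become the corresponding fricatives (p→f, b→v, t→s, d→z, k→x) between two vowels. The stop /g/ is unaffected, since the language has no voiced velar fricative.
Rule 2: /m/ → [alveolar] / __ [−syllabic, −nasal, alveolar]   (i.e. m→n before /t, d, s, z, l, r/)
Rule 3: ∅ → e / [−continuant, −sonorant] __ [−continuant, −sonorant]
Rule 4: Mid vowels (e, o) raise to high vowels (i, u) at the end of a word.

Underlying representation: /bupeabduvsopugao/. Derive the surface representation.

Rule 1 (intervocalic spirantization): /p/ is a stop between vowels /u/ and /e/, so it spirantizes to the fricative [f]. /p/ is a stop between vowels /o/ and /u/, so it spirantizes to the fricative [f]. /bupeabduvsopugao/ → bufeabduvsofugao.
Rule 2 (nasal place assimilation): no segment meets the environment; /bufeabduvsofugao/ is unchanged.
Rule 3 (stop-cluster e-epenthesis): /b/ and /d/ form a stop–stop cluster, so [e] is inserted between them. /bufeabduvsofugao/ → bufeabeduvsofugao.
Rule 4 (final vowel raising): /o/ is a mid vowel in word-final position, so it raises to [u]. /bufeabeduvsofugao/ → bufeabeduvsofugau.

bufeabeduvsofugau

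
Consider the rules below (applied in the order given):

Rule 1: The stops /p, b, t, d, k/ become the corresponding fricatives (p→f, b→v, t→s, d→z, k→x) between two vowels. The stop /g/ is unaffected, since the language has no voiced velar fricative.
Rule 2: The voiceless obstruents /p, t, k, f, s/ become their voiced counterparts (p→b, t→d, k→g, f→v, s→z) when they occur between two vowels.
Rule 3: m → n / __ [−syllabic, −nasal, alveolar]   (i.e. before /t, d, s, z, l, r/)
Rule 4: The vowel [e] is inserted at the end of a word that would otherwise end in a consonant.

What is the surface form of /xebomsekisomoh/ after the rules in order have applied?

xevonsexizomohe

Rule 1 (intervocalic spirantization): /b/ is a stop between vowels /e/ and /o/, so it spirantizes to the fricative [v]. /k/ is a stop between vowels /e/ and /i/, so it spirantizes to the fricative [x]. /xebomsekisomoh/ → xevomsexisomoh.
Rule 2 (intervocalic voicing): /s/ is a voiceless obstruent between vowels /i/ and /o/, so it voices to [z]. /xevomsexisomoh/ → xevomsexizomoh.
Rule 3 (nasal place assimilation): /m/ precedes the alveolar consonant /s/, so it assimilates in place to [n]. /xevomsexizomoh/ → xevonsexizomoh.
Rule 4 (final e-epenthesis): the form ends in the consonant /h/, so [e] is inserted word-finally. /xevonsexizomoh/ → xevonsexizomohe.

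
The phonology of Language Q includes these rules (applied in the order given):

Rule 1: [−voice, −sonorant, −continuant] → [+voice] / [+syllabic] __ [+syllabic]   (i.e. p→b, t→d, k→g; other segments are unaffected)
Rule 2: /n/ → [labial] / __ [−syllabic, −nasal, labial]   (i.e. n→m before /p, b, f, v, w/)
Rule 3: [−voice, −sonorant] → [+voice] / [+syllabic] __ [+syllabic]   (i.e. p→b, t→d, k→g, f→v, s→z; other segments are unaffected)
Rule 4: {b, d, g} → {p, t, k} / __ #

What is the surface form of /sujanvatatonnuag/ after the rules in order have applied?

Rule 1 (intervocalic voicing): /t/ is a voiceless stop between vowels /a/ and /a/, so it voices to [d]. /t/ is a voiceless stop between vowels /a/ and /o/, so it voices to [d]. /sujanvatatonnuag/ → sujanvadadonnuag.
Rule 2 (nasal place assimilation): /n/ precedes the labial consonant /v/, so it assimilates in place to [m]. /sujanvadadonnuag/ → sujamvadadonnuag.
Rule 3 (intervocalic voicing): no segment meets the environment; /sujamvadadonnuag/ is unchanged.
Rule 4 (final devoicing): /g/ is a voiced stop in word-final position, so it devoices to [k]. /sujamvadadonnuag/ → sujamvadadonnuak.

sujamvadadonnuak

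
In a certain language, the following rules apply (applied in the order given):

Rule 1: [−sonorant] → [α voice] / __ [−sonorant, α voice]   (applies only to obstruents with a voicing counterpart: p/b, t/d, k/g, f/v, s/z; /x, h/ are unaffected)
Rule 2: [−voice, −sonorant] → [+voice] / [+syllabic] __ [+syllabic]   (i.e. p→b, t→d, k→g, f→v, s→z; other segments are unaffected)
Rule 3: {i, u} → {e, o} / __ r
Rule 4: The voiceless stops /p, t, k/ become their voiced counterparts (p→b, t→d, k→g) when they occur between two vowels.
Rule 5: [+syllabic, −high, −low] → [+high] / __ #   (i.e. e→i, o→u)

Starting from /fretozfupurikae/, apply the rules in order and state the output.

Rule 1 (regressive voicing assimilation): /z/ precedes the voiceless obstruent /f/, so it devoices to [s] by assimilation. /fretozfupurikae/ → fretosfupurikae.
Rule 2 (intervocalic voicing): /t/ is a voiceless obstruent between vowels /e/ and /o/, so it voices to [d]. /p/ is a voiceless obstruent between vowels /u/ and /u/, so it voices to [b]. /k/ is a voiceless obstruent between vowels /i/ and /a/, so it voices to [g]. /fretosfupurikae/ → fredosfuburigae.
Rule 3 (pre-rhotic lowering): /u/ is a high vowel immediately before /r/, so it lowers to [o]. /fredosfuburigae/ → fredosfuborigae.
Rule 4 (intervocalic voicing): no segment meets the environment; /fredosfuborigae/ is unchanged.
Rule 5 (final vowel raising): /e/ is a mid vowel in word-final position, so it raises to [i]. /fredosfuborigae/ → fredosfuborigai.

fredosfuborigai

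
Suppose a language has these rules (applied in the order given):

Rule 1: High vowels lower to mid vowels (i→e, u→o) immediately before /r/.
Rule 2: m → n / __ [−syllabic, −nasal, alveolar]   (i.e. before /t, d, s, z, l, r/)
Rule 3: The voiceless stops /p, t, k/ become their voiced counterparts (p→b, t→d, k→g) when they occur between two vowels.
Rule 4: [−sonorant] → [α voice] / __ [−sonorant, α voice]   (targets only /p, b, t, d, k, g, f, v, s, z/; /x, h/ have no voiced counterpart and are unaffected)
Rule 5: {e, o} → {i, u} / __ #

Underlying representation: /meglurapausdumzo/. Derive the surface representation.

Rule 1 (pre-rhotic lowering): /u/ is a high vowel immediately before /r/, so it lowers to [o]. /meglurapausdumzo/ → meglorapausdumzo.
Rule 2 (nasal place assimilation): /m/ precedes the alveolar consonant /z/, so it assimilates in place to [n]. /meglorapausdumzo/ → meglorapausdunzo.
Rule 3 (intervocalic voicing): /p/ is a voiceless stop between vowels /a/ and /a/, so it voices to [b]. /meglorapausdunzo/ → meglorabausdunzo.
Rule 4 (regressive voicing assimilation): /s/ precedes the voiced obstruent /d/, so it voices to [z] by assimilation. /meglorabausdunzo/ → meglorabauzdunzo.
Rule 5 (final vowel raising): /o/ is a mid vowel in word-final position, so it raises to [u]. /meglorabauzdunzo/ → meglorabauzdunzu.

meglorabauzdunzu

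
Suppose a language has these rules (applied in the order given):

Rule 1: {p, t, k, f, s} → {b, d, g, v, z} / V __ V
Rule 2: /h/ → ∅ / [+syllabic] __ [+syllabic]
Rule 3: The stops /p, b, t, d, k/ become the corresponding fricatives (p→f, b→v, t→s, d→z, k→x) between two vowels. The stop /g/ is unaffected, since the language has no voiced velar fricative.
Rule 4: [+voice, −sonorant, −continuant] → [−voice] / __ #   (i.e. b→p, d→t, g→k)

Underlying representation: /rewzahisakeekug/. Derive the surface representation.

rewzaizageeguk

Rule 1 (intervocalic voicing): /s/ is a voiceless obstruent between vowels /i/ and /a/, so it voices to [z]. /k/ is a voiceless obstruent between vowels /a/ and /e/, so it voices to [g]. /k/ is a voiceless obstruent between vowels /e/ and /u/, so it voices to [g]. /rewzahisakeekug/ → rewzahizageegug.
Rule 2 (intervocalic h-deletion): /h/ occurs between vowels /a/ and /i/, so it deletes. /rewzahizageegug/ → rewzaizageegug.
Rule 3 (intervocalic spirantization): no segment meets the environment; /rewzaizageegug/ is unchanged.
Rule 4 (final devoicing): /g/ is a voiced stop in word-final position, so it devoices to [k]. /rewzaizageegug/ → rewzaizageeguk.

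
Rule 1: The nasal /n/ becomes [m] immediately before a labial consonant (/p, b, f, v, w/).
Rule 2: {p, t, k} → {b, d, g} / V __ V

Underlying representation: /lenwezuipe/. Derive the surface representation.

lemwezuibe

Rule 1 (nasal place assimilation): /n/ precedes the labial consonant /w/, so it assimilates in place to [m]. /lenwezuipe/ → lemwezuipe.
Rule 2 (intervocalic voicing): /p/ is a voiceless stop between vowels /i/ and /e/, so it voices to [b]. /lemwezuipe/ → lemwezuibe.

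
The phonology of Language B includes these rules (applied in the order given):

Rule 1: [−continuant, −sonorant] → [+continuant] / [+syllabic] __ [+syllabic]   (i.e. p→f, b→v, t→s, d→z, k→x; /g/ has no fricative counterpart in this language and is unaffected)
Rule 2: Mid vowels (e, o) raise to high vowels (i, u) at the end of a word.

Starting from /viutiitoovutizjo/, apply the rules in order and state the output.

Rule 1 (intervocalic spirantization): /t/ is a stop between vowels /u/ and /i/, so it spirantizes to the fricative [s]. /t/ is a stop between vowels /i/ and /o/, so it spirantizes to the fricative [s]. /t/ is a stop between vowels /u/ and /i/, so it spirantizes to the fricative [s]. /viutiitoovutizjo/ → viusiisoovusizjo.
Rule 2 (final vowel raising): /o/ is a mid vowel in word-final position, so it raises to [u]. /viusiisoovusizjo/ → viusiisoovusizju.

viusiisoovusizju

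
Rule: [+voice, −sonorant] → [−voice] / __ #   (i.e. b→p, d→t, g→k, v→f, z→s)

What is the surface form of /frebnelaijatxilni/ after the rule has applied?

No segment of /frebnelaijatxilni/ meets the structural description of the rule, so the form surfaces unchanged.

frebnelaijatxilni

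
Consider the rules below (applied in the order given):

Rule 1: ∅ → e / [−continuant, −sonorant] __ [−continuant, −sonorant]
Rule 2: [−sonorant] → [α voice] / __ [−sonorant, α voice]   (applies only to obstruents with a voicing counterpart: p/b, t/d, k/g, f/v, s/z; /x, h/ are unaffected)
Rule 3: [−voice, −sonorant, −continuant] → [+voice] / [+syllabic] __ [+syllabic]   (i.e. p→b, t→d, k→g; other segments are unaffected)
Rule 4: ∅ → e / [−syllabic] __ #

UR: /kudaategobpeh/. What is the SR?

Rule 1 (stop-cluster e-epenthesis): /b/ and /p/ form a stop–stop cluster, so [e] is inserted between them. /kudaategobpeh/ → kudaategobepeh.
Rule 2 (regressive voicing assimilation): no segment meets the environment; /kudaategobepeh/ is unchanged.
Rule 3 (intervocalic voicing): /t/ is a voiceless stop between vowels /a/ and /e/, so it voices to [d]. /p/ is a voiceless stop between vowels /e/ and /e/, so it voices to [b]. /kudaategobepeh/ → kudaadegobebeh.
Rule 4 (final e-epenthesis): the form ends in the consonant /h/, so [e] is inserted word-finally. /kudaadegobebeh/ → kudaadegobebehe.

kudaadegobebehe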